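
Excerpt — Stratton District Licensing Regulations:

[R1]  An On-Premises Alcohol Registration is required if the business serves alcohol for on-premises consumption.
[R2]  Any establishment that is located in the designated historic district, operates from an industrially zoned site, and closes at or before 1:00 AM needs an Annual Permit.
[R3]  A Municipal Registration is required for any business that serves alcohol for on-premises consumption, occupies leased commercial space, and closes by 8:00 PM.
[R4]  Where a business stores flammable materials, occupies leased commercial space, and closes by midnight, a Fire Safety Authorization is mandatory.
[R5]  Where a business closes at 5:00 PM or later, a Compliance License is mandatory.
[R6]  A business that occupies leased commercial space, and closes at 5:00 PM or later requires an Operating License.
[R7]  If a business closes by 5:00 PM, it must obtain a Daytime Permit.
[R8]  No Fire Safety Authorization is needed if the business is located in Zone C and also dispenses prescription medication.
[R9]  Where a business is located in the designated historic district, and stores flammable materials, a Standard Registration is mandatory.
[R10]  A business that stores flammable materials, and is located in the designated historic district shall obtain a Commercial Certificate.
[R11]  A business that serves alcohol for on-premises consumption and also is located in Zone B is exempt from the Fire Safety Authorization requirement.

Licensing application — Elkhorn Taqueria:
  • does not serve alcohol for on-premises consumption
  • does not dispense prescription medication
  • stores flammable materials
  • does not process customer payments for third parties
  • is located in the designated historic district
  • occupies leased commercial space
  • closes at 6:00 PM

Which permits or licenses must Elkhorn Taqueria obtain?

[R1] does not serve alcohol for on-premises consumption → On-Premises Alcohol Registration not required.
[R2] is located in the designated historic district; occupies leased commercial space (not: operates from an industrially zoned site); closes 6:00 PM, at/before 1:00 AM → Annual Permit not required.
[R3] does not serve alcohol for on-premises consumption; occupies leased commercial space; closes 6:00 PM, at/before 8:00 PM → Municipal Registration not required.
[R4] stores flammable materials; occupies leased commercial space; closes 6:00 PM, at/before midnight → Fire Safety Authorization required.
[R5] closes 6:00 PM, after 5:00 PM → Compliance License required.
[R6] occupies leased commercial space; closes 6:00 PM, after 5:00 PM → Operating License required.
[R7] closes 6:00 PM, after 5:00 PM → Daytime Permit not required.
[R8] is located in the designated historic district (not: is located in Zone C); does not dispense prescription medication → Fire Safety Authorization exemption does not apply.
[R9] is located in the designated historic district; stores flammable materials → Standard Registration required.
[R10] stores flammable materials; is located in the designated historic district → Commercial Certificate required.
[R11] does not serve alcohol for on-premises consumption; is located in the designated historic district (not: is located in Zone B) → Fire Safety Authorization exemption does not apply.

Commercial Certificate, Compliance License, Fire Safety Authorization, Operating License, Standard Registration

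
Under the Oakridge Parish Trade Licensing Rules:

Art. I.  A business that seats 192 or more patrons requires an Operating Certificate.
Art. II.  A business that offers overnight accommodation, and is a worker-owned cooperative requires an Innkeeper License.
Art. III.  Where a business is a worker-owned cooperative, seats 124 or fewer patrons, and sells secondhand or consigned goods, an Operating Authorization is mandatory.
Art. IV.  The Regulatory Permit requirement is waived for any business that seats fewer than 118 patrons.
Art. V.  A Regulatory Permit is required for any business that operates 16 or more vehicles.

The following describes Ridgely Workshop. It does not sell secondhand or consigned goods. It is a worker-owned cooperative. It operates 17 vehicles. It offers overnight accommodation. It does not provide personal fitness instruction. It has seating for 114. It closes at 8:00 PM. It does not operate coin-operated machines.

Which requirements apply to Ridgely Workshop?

Art. I. seating 114 < 192 → Operating Certificate not required.
Art. II. offers overnight accommodation; is a worker-owned cooperative → Innkeeper License required.
Art. III. is a worker-owned cooperative; seating 114 ≤ 124; does not sell secondhand or consigned goods → Operating Authorization not required.
Art. IV. seating 114 < 118 → exempt from Regulatory Permit.
Art. V. vehicles 17 ≥ 16 → Regulatory Permit required.

Innkeeper License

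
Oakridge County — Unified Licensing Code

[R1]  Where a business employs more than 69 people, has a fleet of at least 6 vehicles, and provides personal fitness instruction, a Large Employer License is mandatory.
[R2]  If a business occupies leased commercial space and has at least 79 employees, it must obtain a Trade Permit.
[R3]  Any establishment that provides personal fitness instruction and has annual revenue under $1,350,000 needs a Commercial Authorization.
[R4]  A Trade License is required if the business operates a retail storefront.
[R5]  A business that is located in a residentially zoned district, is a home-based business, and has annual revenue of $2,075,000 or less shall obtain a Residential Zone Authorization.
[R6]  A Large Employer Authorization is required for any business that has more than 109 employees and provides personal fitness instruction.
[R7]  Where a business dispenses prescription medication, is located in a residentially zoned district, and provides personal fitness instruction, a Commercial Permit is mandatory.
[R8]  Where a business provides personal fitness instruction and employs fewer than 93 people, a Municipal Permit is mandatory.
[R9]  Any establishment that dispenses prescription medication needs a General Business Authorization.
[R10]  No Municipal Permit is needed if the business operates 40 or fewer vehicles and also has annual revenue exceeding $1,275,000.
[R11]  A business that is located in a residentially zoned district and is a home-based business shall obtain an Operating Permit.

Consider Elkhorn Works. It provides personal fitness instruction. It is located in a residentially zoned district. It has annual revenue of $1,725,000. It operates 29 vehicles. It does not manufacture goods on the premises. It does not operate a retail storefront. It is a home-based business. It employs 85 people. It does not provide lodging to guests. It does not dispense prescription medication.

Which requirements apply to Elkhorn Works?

[R1] employees 85 > 69; vehicles 29 ≥ 6; provides personal fitness instruction → Large Employer License required.
[R2] is a home-based business (not: occupies leased commercial space); employees 85 ≥ 79 → Trade Permit not required.
[R3] provides personal fitness instruction; revenue $1,725,000 ≥ $1,350,000 → Commercial Authorization not required.
[R4] does not operate a retail storefront → Trade License not required.
[R5] is located in a residentially zoned district; is a home-based business; revenue $1,725,000 ≤ $2,075,000 → Residential Zone Authorization required.
[R6] employees 85 ≤ 109; provides personal fitness instruction → Large Employer Authorization not required.
[R7] does not dispense prescription medication; is located in a residentially zoned district; provides personal fitness instruction → Commercial Permit not required.
[R8] provides personal fitness instruction; employees 85 < 93 → Municipal Permit required.
[R9] does not dispense prescription medication → General Business Authorization not required.
[R10] vehicles 29 ≤ 40; revenue $1,725,000 > $1,275,000 → exempt from Municipal Permit.
[R11] is located in a residentially zoned district; is a home-based business → Operating Permit required.

Large Employer License, Operating Permit, Residential Zone Authorization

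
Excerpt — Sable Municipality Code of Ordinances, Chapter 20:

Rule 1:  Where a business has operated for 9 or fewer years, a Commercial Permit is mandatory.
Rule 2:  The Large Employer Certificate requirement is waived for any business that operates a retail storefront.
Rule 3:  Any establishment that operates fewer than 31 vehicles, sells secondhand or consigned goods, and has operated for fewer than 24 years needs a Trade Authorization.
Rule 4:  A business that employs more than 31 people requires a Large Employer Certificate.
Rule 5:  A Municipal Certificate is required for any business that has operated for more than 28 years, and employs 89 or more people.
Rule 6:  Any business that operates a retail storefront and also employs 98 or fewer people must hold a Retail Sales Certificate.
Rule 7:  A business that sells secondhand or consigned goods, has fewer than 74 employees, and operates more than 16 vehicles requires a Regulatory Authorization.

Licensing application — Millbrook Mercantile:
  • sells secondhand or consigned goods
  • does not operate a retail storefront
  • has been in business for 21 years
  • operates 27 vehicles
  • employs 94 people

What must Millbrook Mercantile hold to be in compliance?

Large Employer Certificate, Trade Authorization

Rule 1: years in business 21 > 9 → Commercial Permit not required.
Rule 2: does not operate a retail storefront → Large Employer Certificate exemption does not apply.
Rule 3: vehicles 27 < 31; sells secondhand or consigned goods; years in business 21 < 24 → Trade Authorization required.
Rule 4: employees 94 > 31 → Large Employer Certificate required.
Rule 5: years in business 21 ≤ 28; employees 94 ≥ 89 → Municipal Certificate not required.
Rule 6: does not operate a retail storefront; employees 94 ≤ 98 → Retail Sales Certificate not required.
Rule 7: sells secondhand or consigned goods; employees 94 ≥ 74; vehicles 27 > 16 → Regulatory Authorization not required.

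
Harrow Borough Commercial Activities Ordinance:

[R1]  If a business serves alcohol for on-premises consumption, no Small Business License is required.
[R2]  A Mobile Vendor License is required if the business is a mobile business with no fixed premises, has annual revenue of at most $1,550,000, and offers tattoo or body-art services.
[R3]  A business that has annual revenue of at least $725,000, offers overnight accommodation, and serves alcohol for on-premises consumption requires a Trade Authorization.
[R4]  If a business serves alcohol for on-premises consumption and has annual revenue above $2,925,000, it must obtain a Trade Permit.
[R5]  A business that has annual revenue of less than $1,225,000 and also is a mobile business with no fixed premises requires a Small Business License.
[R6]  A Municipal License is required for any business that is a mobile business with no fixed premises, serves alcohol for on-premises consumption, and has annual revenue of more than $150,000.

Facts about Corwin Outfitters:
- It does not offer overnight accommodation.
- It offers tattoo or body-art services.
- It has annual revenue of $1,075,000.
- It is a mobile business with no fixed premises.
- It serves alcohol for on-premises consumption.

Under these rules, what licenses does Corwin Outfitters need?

Mobile Vendor License, Municipal License

[R1] serves alcohol for on-premises consumption → exempt from Small Business License.
[R2] is a mobile business with no fixed premises; revenue $1,075,000 ≤ $1,550,000; offers tattoo or body-art services → Mobile Vendor License required.
[R3] revenue $1,075,000 ≥ $725,000; does not offer overnight accommodation; serves alcohol for on-premises consumption → Trade Authorization not required.
[R4] serves alcohol for on-premises consumption; revenue $1,075,000 ≤ $2,925,000 → Trade Permit not required.
[R5] revenue $1,075,000 < $1,225,000; is a mobile business with no fixed premises → Small Business License required.
[R6] is a mobile business with no fixed premises; serves alcohol for on-premises consumption; revenue $1,075,000 > $150,000 → Municipal License required.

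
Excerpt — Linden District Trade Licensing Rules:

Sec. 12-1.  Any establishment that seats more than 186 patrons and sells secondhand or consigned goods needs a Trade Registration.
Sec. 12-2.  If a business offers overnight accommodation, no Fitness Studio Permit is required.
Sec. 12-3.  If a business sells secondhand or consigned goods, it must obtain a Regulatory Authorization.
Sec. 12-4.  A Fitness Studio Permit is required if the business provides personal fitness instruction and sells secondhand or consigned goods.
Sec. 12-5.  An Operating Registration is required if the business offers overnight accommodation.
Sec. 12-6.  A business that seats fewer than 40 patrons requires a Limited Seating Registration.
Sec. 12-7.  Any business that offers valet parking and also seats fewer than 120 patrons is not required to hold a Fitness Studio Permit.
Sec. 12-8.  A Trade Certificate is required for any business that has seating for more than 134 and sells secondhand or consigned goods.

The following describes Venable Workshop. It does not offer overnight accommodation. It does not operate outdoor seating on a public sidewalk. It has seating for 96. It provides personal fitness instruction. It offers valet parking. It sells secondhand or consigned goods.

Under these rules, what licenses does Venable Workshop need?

Sec. 12-1. seating 96 ≤ 186; sells secondhand or consigned goods → Trade Registration not required.
Sec. 12-2. does not offer overnight accommodation → Fitness Studio Permit exemption does not apply.
Sec. 12-3. sells secondhand or consigned goods → Regulatory Authorization required.
Sec. 12-4. provides personal fitness instruction; sells secondhand or consigned goods → Fitness Studio Permit required.
Sec. 12-5. does not offer overnight accommodation → Operating Registration not required.
Sec. 12-6. seating 96 ≥ 40 → Limited Seating Registration not required.
Sec. 12-7. offers valet parking; seating 96 < 120 → exempt from Fitness Studio Permit.
Sec. 12-8. seating 96 ≤ 134; sells secondhand or consigned goods → Trade Certificate not required.

Regulatory Authorization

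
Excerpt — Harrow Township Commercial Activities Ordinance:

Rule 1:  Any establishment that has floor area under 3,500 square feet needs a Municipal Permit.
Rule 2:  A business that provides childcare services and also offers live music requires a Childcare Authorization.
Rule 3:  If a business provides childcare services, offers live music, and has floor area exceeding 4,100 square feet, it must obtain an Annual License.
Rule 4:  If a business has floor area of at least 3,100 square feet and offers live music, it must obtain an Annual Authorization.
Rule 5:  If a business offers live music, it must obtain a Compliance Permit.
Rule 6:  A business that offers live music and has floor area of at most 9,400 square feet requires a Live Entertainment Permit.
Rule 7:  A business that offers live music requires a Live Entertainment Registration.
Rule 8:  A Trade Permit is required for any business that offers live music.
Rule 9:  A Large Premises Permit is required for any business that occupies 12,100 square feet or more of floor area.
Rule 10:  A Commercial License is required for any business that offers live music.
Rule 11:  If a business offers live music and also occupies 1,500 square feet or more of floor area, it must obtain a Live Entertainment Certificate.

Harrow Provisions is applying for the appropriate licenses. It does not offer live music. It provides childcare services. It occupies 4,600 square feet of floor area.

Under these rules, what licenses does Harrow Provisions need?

Rule 1: floor area 4,600 square feet ≥ 3,500 square feet → Municipal Permit not required.
Rule 2: provides childcare services; does not offer live music → Childcare Authorization not required.
Rule 3: provides childcare services; does not offer live music; floor area 4,600 square feet > 4,100 square feet → Annual License not required.
Rule 4: floor area 4,600 square feet ≥ 3,100 square feet; does not offer live music → Annual Authorization not required.
Rule 5: does not offer live music → Compliance Permit not required.
Rule 6: does not offer live music; floor area 4,600 square feet ≤ 9,400 square feet → Live Entertainment Permit not required.
Rule 7: does not offer live music → Live Entertainment Registration not required.
Rule 8: does not offer live music → Trade Permit not required.
Rule 9: floor area 4,600 square feet < 12,100 square feet → Large Premises Permit not required.
Rule 10: does not offer live music → Commercial License not required.
Rule 11: does not offer live music; floor area 4,600 square feet ≥ 1,500 square feet → Live Entertainment Certificate not required.

None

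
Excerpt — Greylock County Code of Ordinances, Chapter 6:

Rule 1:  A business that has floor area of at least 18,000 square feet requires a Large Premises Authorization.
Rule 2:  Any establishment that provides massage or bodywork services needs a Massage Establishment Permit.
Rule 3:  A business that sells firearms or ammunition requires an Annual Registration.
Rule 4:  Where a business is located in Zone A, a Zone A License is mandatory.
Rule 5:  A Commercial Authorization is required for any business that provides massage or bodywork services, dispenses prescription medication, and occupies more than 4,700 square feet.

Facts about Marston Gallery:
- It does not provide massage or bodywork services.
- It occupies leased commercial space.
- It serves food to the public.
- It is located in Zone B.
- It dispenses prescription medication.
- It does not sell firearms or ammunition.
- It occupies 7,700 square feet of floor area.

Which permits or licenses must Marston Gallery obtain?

Rule 1: floor area 7,700 square feet < 18,000 square feet → Large Premises Authorization not required.
Rule 2: does not provide massage or bodywork services → Massage Establishment Permit not required.
Rule 3: does not sell firearms or ammunition → Annual Registration not required.
Rule 4: is located in Zone B (not: is located in Zone A) → Zone A License not required.
Rule 5: does not provide massage or bodywork services; dispenses prescription medication; floor area 7,700 square feet > 4,700 square feet → Commercial Authorization not required.

None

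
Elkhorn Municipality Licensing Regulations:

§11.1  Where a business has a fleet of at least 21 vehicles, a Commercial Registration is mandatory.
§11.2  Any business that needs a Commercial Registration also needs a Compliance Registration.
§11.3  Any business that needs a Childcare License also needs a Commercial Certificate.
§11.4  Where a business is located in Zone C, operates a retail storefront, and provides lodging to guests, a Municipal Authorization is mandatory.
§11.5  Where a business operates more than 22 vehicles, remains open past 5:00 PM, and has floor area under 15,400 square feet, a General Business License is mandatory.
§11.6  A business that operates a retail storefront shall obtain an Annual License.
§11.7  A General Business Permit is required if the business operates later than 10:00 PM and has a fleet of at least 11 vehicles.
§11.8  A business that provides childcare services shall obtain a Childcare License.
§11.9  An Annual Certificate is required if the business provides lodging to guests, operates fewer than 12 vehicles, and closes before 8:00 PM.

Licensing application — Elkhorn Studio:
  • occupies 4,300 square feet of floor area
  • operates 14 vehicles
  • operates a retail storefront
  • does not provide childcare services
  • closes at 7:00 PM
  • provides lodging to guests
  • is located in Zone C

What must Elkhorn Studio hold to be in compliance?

§11.1 vehicles 14 < 21 → Commercial Registration not required.
§11.2 Commercial Registration is not required → no effect.
§11.3 Childcare License is not required → no effect.
§11.4 is located in Zone C; operates a retail storefront; provides lodging to guests → Municipal Authorization required.
§11.5 vehicles 14 ≤ 22; closes 7:00 PM, after 5:00 PM; floor area 4,300 square feet < 15,400 square feet → General Business License not required.
§11.6 operates a retail storefront → Annual License required.
§11.7 closes 7:00 PM, at/before 10:00 PM; vehicles 14 ≥ 11 → General Business Permit not required.
§11.8 does not provide childcare services → Childcare License not required.
§11.9 provides lodging to guests; vehicles 14 ≥ 12; closes 7:00 PM, at/before 8:00 PM → Annual Certificate not required.

Annual License, Municipal Authorization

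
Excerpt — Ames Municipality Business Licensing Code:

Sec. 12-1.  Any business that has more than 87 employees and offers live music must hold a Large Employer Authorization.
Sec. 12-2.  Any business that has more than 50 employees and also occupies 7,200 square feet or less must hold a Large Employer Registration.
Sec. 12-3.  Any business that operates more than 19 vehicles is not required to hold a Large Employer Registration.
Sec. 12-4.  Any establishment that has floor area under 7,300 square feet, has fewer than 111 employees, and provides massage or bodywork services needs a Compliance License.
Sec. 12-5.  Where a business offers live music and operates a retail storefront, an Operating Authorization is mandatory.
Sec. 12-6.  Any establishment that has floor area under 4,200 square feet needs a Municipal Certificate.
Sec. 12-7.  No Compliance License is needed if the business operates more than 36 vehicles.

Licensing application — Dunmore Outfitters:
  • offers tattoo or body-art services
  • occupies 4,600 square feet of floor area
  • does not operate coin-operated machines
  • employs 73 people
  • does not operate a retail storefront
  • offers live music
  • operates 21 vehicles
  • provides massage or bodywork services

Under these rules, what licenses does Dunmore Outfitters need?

Sec. 12-1. employees 73 ≤ 87; offers live music → Large Employer Authorization not required.
Sec. 12-2. employees 73 > 50; floor area 4,600 square feet ≤ 7,200 square feet → Large Employer Registration required.
Sec. 12-3. vehicles 21 > 19 → exempt from Large Employer Registration.
Sec. 12-4. floor area 4,600 square feet < 7,300 square feet; employees 73 < 111; provides massage or bodywork services → Compliance License required.
Sec. 12-5. offers live music; does not operate a retail storefront → Operating Authorization not required.
Sec. 12-6. floor area 4,600 square feet ≥ 4,200 square feet → Municipal Certificate not required.
Sec. 12-7. vehicles 21 ≤ 36 → Compliance License exemption does not apply.

Compliance License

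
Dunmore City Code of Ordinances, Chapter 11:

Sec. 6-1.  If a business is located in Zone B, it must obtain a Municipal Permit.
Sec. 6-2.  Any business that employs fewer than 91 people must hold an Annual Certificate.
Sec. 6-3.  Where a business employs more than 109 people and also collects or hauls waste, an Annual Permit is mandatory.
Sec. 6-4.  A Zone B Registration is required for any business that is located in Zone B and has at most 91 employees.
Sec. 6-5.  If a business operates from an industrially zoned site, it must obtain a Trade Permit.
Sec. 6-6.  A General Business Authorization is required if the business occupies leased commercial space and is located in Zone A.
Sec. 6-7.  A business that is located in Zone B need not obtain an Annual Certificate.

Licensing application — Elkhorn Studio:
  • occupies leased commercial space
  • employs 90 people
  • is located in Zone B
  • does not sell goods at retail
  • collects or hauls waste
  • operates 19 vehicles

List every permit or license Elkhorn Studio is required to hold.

Sec. 6-1. is located in Zone B → Municipal Permit required.
Sec. 6-2. employees 90 < 91 → Annual Certificate required.
Sec. 6-3. employees 90 ≤ 109; collects or hauls waste → Annual Permit not required.
Sec. 6-4. is located in Zone B; employees 90 ≤ 91 → Zone B Registration required.
Sec. 6-5. occupies leased commercial space (not: operates from an industrially zoned site) → Trade Permit not required.
Sec. 6-6. occupies leased commercial space; is located in Zone B (not: is located in Zone A) → General Business Authorization not required.
Sec. 6-7. is located in Zone B → exempt from Annual Certificate.

Municipal Permit, Zone B Registration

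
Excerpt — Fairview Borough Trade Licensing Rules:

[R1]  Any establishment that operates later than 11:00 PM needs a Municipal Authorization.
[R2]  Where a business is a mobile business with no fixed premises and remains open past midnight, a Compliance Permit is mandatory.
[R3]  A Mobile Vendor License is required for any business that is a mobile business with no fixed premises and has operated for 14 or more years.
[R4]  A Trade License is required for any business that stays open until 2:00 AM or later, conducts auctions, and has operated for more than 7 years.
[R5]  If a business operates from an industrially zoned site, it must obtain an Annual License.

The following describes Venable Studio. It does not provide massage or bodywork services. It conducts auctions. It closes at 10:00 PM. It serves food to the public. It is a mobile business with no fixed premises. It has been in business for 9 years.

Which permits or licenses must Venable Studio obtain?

[R1] closes 10:00 PM, at/before 11:00 PM → Municipal Authorization not required.
[R2] is a mobile business with no fixed premises; closes 10:00 PM, at/before midnight → Compliance Permit not required.
[R3] is a mobile business with no fixed premises; years in business 9 < 14 → Mobile Vendor License not required.
[R4] closes 10:00 PM, at/before 2:00 AM; conducts auctions; years in business 9 > 7 → Trade License not required.
[R5] is a mobile business with no fixed premises (not: operates from an industrially zoned site) → Annual License not required.

None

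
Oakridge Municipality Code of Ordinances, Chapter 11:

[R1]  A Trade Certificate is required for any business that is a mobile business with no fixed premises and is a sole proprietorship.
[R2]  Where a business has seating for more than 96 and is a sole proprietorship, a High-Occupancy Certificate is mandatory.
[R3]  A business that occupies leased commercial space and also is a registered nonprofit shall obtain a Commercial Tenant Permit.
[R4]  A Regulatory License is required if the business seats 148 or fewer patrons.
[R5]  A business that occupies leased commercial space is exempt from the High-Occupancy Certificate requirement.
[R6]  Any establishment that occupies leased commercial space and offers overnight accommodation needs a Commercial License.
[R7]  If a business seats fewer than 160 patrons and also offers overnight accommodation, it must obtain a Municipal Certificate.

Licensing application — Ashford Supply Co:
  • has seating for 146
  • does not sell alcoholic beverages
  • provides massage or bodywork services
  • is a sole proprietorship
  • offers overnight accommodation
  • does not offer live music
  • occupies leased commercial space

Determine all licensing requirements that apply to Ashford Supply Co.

Commercial License, Municipal Certificate, Regulatory License

[R1] occupies leased commercial space (not: is a mobile business with no fixed premises); is a sole proprietorship → Trade Certificate not required.
[R2] seating 146 > 96; is a sole proprietorship → High-Occupancy Certificate required.
[R3] occupies leased commercial space; is a sole proprietorship (not: is a registered nonprofit) → Commercial Tenant Permit not required.
[R4] seating 146 ≤ 148 → Regulatory License required.
[R5] occupies leased commercial space → exempt from High-Occupancy Certificate.
[R6] occupies leased commercial space; offers overnight accommodation → Commercial License required.
[R7] seating 146 < 160; offers overnight accommodation → Municipal Certificate required.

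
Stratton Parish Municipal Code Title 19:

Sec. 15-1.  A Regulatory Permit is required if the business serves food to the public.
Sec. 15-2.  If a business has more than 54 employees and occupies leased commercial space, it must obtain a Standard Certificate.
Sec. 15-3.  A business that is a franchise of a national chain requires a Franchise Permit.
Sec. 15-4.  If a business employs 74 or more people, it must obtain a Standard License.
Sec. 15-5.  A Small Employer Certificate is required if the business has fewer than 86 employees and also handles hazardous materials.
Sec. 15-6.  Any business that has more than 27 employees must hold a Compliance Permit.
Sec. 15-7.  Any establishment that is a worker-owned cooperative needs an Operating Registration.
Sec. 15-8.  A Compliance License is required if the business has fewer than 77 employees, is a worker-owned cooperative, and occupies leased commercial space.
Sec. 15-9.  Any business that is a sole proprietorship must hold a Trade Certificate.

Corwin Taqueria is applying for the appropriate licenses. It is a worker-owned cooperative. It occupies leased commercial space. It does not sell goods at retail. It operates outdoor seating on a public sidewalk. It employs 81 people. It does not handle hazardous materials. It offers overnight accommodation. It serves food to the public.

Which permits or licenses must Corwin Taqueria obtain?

Compliance Permit, Operating Registration, Regulatory Permit, Standard Certificate, Standard License

Sec. 15-1. serves food to the public → Regulatory Permit required.
Sec. 15-2. employees 81 > 54; occupies leased commercial space → Standard Certificate required.
Sec. 15-3. is a worker-owned cooperative (not: is a franchise of a national chain) → Franchise Permit not required.
Sec. 15-4. employees 81 ≥ 74 → Standard License required.
Sec. 15-5. employees 81 < 86; does not handle hazardous materials → Small Employer Certificate not required.
Sec. 15-6. employees 81 > 27 → Compliance Permit required.
Sec. 15-7. is a worker-owned cooperative → Operating Registration required.
Sec. 15-8. employees 81 ≥ 77; is a worker-owned cooperative; occupies leased commercial space → Compliance License not required.
Sec. 15-9. is a worker-owned cooperative (not: is a sole proprietorship) → Trade Certificate not required.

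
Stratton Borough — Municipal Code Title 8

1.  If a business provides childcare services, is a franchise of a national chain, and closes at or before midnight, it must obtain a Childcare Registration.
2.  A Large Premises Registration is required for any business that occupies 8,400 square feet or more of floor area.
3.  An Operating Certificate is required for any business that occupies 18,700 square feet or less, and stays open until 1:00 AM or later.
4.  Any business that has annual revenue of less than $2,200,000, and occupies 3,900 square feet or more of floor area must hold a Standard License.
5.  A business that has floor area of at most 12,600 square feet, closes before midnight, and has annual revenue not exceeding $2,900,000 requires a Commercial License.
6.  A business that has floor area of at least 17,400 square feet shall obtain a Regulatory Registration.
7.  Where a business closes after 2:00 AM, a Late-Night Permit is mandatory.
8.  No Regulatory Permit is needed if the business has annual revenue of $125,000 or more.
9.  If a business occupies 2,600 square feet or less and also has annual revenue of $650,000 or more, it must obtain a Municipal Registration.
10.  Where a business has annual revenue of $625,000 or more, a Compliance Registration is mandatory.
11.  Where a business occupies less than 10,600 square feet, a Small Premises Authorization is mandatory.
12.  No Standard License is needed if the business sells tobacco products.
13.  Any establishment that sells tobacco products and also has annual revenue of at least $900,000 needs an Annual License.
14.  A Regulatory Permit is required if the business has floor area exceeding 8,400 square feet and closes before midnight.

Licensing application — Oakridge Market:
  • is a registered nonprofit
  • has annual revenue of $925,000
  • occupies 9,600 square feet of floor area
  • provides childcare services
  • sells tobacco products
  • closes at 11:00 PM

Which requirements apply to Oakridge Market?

Annual License, Commercial License, Compliance Registration, Large Premises Registration, Small Premises Authorization

1. provides childcare services; is a registered nonprofit (not: is a franchise of a national chain); closes 11:00 PM, at/before midnight → Childcare Registration not required.
2. floor area 9,600 square feet ≥ 8,400 square feet → Large Premises Registration required.
3. floor area 9,600 square feet ≤ 18,700 square feet; closes 11:00 PM, at/before 1:00 AM → Operating Certificate not required.
4. revenue $925,000 < $2,200,000; floor area 9,600 square feet ≥ 3,900 square feet → Standard License required.
5. floor area 9,600 square feet ≤ 12,600 square feet; closes 11:00 PM, at/before midnight; revenue $925,000 ≤ $2,900,000 → Commercial License required.
6. floor area 9,600 square feet < 17,400 square feet → Regulatory Registration not required.
7. closes 11:00 PM, at/before 2:00 AM → Late-Night Permit not required.
8. revenue $925,000 ≥ $125,000 → exempt from Regulatory Permit.
9. floor area 9,600 square feet > 2,600 square feet; revenue $925,000 ≥ $650,000 → Municipal Registration not required.
10. revenue $925,000 ≥ $625,000 → Compliance Registration required.
11. floor area 9,600 square feet < 10,600 square feet → Small Premises Authorization required.
12. sells tobacco products → exempt from Standard License.
13. sells tobacco products; revenue $925,000 ≥ $900,000 → Annual License required.
14. floor area 9,600 square feet > 8,400 square feet; closes 11:00 PM, at/before midnight → Regulatory Permit required.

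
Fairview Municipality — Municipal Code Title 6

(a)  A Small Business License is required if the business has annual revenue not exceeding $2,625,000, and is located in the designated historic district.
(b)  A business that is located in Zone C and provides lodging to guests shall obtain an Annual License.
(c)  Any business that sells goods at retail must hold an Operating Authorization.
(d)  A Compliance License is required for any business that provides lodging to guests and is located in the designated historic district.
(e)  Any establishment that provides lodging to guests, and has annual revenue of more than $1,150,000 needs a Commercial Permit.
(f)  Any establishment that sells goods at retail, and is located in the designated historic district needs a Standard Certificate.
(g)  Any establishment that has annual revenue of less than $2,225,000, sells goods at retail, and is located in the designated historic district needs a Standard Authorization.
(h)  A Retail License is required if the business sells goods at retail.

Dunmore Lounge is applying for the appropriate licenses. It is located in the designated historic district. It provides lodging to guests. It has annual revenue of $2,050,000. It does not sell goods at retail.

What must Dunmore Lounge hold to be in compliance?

Commercial Permit, Compliance License, Small Business License

(a) revenue $2,050,000 ≤ $2,625,000; is located in the designated historic district → Small Business License required.
(b) is located in the designated historic district (not: is located in Zone C); provides lodging to guests → Annual License not required.
(c) does not sell goods at retail → Operating Authorization not required.
(d) provides lodging to guests; is located in the designated historic district → Compliance License required.
(e) provides lodging to guests; revenue $2,050,000 > $1,150,000 → Commercial Permit required.
(f) does not sell goods at retail; is located in the designated historic district → Standard Certificate not required.
(g) revenue $2,050,000 < $2,225,000; does not sell goods at retail; is located in the designated historic district → Standard Authorization not required.
(h) does not sell goods at retail → Retail License not required.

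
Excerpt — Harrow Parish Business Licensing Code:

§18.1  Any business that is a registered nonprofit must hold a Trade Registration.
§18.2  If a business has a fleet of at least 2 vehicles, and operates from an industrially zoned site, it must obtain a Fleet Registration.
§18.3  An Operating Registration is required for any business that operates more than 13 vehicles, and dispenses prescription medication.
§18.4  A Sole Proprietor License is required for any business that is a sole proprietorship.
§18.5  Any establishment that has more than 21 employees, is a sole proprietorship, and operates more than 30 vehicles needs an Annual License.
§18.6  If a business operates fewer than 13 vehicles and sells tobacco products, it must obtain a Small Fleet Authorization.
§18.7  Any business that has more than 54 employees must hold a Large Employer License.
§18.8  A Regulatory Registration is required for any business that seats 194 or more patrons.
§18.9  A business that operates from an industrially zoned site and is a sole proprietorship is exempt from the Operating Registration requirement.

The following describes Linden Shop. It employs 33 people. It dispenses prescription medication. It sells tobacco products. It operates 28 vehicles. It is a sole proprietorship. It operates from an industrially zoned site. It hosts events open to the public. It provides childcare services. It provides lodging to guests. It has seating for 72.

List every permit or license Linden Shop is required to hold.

§18.1 is a sole proprietorship (not: is a registered nonprofit) → Trade Registration not required.
§18.2 vehicles 28 ≥ 2; operates from an industrially zoned site → Fleet Registration required.
§18.3 vehicles 28 > 13; dispenses prescription medication → Operating Registration required.
§18.4 is a sole proprietorship → Sole Proprietor License required.
§18.5 employees 33 > 21; is a sole proprietorship; vehicles 28 ≤ 30 → Annual License not required.
§18.6 vehicles 28 ≥ 13; sells tobacco products → Small Fleet Authorization not required.
§18.7 employees 33 ≤ 54 → Large Employer License not required.
§18.8 seating 72 < 194 → Regulatory Registration not required.
§18.9 operates from an industrially zoned site; is a sole proprietorship → exempt from Operating Registration.

Fleet Registration, Sole Proprietor License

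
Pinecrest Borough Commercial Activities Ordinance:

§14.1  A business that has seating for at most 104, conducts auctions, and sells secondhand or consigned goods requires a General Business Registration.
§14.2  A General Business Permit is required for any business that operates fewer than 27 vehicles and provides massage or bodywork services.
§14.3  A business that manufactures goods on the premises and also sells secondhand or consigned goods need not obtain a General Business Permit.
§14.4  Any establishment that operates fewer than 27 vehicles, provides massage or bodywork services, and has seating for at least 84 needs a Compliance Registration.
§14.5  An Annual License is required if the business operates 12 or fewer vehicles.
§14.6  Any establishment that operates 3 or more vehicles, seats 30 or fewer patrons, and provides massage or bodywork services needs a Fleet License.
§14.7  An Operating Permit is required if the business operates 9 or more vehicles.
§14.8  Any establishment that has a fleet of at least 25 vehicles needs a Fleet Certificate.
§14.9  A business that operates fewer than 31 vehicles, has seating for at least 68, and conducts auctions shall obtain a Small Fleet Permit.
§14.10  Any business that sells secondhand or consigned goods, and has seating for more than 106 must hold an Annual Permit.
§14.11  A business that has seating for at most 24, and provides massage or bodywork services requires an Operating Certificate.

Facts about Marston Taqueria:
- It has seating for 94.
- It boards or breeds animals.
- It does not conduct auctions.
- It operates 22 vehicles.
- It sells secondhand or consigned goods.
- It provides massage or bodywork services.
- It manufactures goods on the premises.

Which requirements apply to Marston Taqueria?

Compliance Registration, Operating Permit

§14.1 seating 94 ≤ 104; does not conduct auctions; sells secondhand or consigned goods → General Business Registration not required.
§14.2 vehicles 22 < 27; provides massage or bodywork services → General Business Permit required.
§14.3 manufactures goods on the premises; sells secondhand or consigned goods → exempt from General Business Permit.
§14.4 vehicles 22 < 27; provides massage or bodywork services; seating 94 ≥ 84 → Compliance Registration required.
§14.5 vehicles 22 > 12 → Annual License not required.
§14.6 vehicles 22 ≥ 3; seating 94 > 30; provides massage or bodywork services → Fleet License not required.
§14.7 vehicles 22 ≥ 9 → Operating Permit required.
§14.8 vehicles 22 < 25 → Fleet Certificate not required.
§14.9 vehicles 22 < 31; seating 94 ≥ 68; does not conduct auctions → Small Fleet Permit not required.
§14.10 sells secondhand or consigned goods; seating 94 ≤ 106 → Annual Permit not required.
§14.11 seating 94 > 24; provides massage or bodywork services → Operating Certificate not required.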